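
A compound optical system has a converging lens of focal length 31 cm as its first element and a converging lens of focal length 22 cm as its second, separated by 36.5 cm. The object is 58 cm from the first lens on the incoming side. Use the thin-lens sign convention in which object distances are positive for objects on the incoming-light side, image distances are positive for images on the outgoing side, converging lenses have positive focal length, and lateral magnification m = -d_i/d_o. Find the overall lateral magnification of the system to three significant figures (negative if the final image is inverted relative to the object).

Applying the thin-lens equation to the first lens, 1/31 = 1/58 + 1/d_i1, which gives d_i1 = 66.593 cm.
Its lateral magnification is m_1 = -d_i1/d_o1 = -(66.593)/58 = -1.1481.
This image would form 66.593 cm past lens 1, i.e. 30.093 cm beyond lens 2, so it is a virtual object for lens 2: d_o2 = 36.5 - 66.593 = -30.093 cm.
Applying the thin-lens equation again with f_2 = 22 cm and d_o2 = -30.093 cm gives d_i2 = 12.709 cm.
m_2 = -(12.709)/(-30.093) = 0.4223.
The system's lateral magnification is m_1 m_2 = (-1.1481)(0.4223) = -0.4849.

-0.485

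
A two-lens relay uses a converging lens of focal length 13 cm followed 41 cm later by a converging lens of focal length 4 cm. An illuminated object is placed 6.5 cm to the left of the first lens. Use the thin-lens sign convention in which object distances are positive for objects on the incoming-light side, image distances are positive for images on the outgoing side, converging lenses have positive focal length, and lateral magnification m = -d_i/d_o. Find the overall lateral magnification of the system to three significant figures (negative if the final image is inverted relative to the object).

Applying the thin-lens equation to the first lens, 1/13 = 1/6.5 + 1/d_i1, which gives d_i1 = -13.000 cm.
Its lateral magnification is m_1 = -d_i1/d_o1 = -(-13.000)/6.5 = 2.0000.
With d_i1 < 0 the first image is virtual and lies on the object side; the object distance for lens 2 is d_o2 = 41 - (-13.000) = 54.000 cm.
Applying the thin-lens equation again with f_2 = 4 cm and d_o2 = 54.000 cm gives d_i2 = 4.320 cm.
m_2 = -(4.320)/(54.000) = -0.0800.
Overall magnification: m = m_1 m_2 = -0.1600.

-0.160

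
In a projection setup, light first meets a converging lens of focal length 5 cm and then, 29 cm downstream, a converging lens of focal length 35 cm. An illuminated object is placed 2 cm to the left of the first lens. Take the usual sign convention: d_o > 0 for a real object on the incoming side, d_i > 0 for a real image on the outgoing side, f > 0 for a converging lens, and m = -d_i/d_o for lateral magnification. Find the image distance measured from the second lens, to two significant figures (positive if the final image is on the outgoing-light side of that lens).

-420 cm

Lens 1: 1/d_i1 = 1/f_1 - 1/d_o1 = 1/5 - 1/2 = -0.30000 cm^-1, so d_i1 = -3.333 cm.
With d_i1 < 0 the first image is virtual and lies on the object side; the object distance for lens 2 is d_o2 = 29 - (-3.333) = 32.333 cm.
Lens 2: 1/d_i2 = 1/f_2 - 1/d_o2 = 1/35 - 1/(32.333) = -0.00236 cm^-1, so d_i2 = -424.375 cm.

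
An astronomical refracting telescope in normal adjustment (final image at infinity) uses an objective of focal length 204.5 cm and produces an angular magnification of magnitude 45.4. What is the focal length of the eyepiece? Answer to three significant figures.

4.50 cm

|M| = f_obj/f_eye, so f_eye = f_obj/|M| = 204.5/45.4 = 4.504 cm.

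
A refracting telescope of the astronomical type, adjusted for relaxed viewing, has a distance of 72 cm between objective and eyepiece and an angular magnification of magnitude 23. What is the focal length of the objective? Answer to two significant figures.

In normal adjustment the tube length equals f_obj + f_eye and |M| = f_obj/f_eye.
So f_obj = 23 f_eye and 23 f_eye + f_eye = 72 cm, giving f_eye = 72/24 = 3.000 cm and f_obj = 69.000 cm.

69 cm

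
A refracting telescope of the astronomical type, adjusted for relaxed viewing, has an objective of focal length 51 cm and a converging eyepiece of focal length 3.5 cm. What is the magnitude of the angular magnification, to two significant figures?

|M| = f_obj/|f_eye| = 51/3.5 = 14.571.

15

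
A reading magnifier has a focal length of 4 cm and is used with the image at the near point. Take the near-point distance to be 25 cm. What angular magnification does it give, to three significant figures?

7.25

M = 1 + D/f = 1 + 25/4 = 7.250.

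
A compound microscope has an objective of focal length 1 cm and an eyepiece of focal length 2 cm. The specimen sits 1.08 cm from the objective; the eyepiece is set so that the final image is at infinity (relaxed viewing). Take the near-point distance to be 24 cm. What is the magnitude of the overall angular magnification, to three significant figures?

150

Objective: 1/d_i = 1/f_obj - 1/d_o = 1/1 - 1/1.08 = 0.07407 cm^-1, so d_i = 13.500 cm.
m_obj = -d_i/d_o = -13.500/1.08 = -12.500.
Eyepiece angular magnification (image at infinity): M_eye = D/f_e = 24/2 = 12.000.
Overall M = m_obj x M_eye = (-12.500)(12.000) = -150.00.
|M| = 150.00.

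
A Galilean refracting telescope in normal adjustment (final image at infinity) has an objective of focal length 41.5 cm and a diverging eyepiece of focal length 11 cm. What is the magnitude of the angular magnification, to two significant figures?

|M| = f_obj/|f_eye| = 41.5/11 = 3.773.

3.8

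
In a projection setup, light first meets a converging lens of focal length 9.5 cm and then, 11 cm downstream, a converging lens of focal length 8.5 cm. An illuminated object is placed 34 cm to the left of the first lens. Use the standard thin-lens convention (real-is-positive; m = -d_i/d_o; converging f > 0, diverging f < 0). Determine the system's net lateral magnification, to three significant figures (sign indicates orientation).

-0.309

First lens: d_i1 = 1/(1/9.5 - 1/34) = 13.184 cm.
m_1 = -(13.184)/34 = -0.3878.
This image would form 13.184 cm past lens 1, i.e. 2.184 cm beyond lens 2, so it is a virtual object for lens 2: d_o2 = 11 - 13.184 = -2.184 cm.
Second lens: d_i2 = 1/(1/8.5 - 1/(-2.184)) = 1.737 cm.
m_2 = -(1.737)/(-2.184) = 0.7956.
Overall magnification: m = m_1 m_2 = -0.3085.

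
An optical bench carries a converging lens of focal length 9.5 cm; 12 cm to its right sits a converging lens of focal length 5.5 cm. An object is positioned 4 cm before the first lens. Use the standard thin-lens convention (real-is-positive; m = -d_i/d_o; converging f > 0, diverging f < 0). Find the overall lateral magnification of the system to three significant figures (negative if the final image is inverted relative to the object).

-0.708

Lens 1: 1/d_i1 = 1/f_1 - 1/d_o1 = 1/9.5 - 1/4 = -0.14474 cm^-1, so d_i1 = -6.909 cm.
m_1 = -(-6.909)/4 = 1.7273.
With d_i1 < 0 the first image is virtual and lies on the object side; the object distance for lens 2 is d_o2 = 12 - (-6.909) = 18.909 cm.
Lens 2: 1/d_i2 = 1/f_2 - 1/d_o2 = 1/5.5 - 1/(18.909) = 0.12893 cm^-1, so d_i2 = 7.756 cm.
m_2 = -(7.756)/(18.909) = -0.4102.
Total m = m_1 x m_2 = (1.7273)(-0.4102) = -0.7085.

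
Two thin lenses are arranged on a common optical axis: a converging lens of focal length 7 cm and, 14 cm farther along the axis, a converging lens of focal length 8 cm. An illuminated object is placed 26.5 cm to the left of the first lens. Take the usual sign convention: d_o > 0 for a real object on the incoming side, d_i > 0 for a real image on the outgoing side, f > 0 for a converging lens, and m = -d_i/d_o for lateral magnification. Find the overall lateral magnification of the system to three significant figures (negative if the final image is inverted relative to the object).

First lens: d_i1 = 1/(1/7 - 1/26.5) = 9.513 cm.
m_1 = -(9.513)/26.5 = -0.3590.
That image sits 4.487 cm in front of the second lens, so d_o2 = 4.487 cm.
Second lens: d_i2 = 1/(1/8 - 1/(4.487)) = -10.219 cm.
m_2 = -(-10.219)/(4.487) = 2.2774.
Overall magnification: m = m_1 m_2 = -0.8175.

-0.818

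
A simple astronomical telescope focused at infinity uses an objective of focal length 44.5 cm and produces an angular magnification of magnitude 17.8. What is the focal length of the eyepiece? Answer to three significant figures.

|M| = f_obj/f_eye, so f_eye = f_obj/|M| = 44.5/17.8 = 2.500 cm.

2.50 cm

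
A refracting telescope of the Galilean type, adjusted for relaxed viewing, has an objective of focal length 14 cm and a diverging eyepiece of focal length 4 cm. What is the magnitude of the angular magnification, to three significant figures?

|M| = f_obj/|f_eye| = 14/4 = 3.500.

3.50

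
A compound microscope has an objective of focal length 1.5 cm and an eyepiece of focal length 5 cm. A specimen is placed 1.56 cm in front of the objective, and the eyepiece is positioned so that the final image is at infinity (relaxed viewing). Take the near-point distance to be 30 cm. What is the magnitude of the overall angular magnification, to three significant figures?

150

Objective: 1/d_i = 1/f_obj - 1/d_o = 1/1.5 - 1/1.56 = 0.02564 cm^-1, so d_i = 39.000 cm.
m_obj = -d_i/d_o = -39.000/1.56 = -25.000.
Eyepiece angular magnification (image at infinity): M_eye = D/f_e = 30/5 = 6.000.
Overall M = m_obj x M_eye = (-25.000)(6.000) = -150.00.
|M| = 150.00.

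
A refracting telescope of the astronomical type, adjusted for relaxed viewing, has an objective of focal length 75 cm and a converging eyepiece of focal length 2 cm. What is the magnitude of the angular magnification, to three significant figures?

37.5

|M| = f_obj/|f_eye| = 75/2 = 37.500.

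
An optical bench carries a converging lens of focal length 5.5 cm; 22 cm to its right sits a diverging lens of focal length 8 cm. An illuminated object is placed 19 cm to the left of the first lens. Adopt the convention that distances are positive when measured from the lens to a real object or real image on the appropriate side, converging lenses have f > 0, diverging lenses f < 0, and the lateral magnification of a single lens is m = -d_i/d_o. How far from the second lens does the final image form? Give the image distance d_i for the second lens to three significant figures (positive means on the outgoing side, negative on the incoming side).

-5.12 cm

Lens 1: 1/d_i1 = 1/f_1 - 1/d_o1 = 1/5.5 - 1/19 = 0.12919 cm^-1, so d_i1 = 7.741 cm.
Object distance for lens 2: d_o2 = 22 - 7.741 = 14.259 cm.
Lens 2: 1/d_i2 = 1/f_2 - 1/d_o2 = 1/(-8) - 1/(14.259) = -0.19513 cm^-1, so d_i2 = -5.125 cm.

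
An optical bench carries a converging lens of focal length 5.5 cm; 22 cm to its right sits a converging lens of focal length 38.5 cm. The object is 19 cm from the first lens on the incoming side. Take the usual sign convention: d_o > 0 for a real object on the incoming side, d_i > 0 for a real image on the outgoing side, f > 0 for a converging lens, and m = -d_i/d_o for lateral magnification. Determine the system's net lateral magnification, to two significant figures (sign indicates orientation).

-0.65

First lens: d_i1 = 1/(1/5.5 - 1/19) = 7.741 cm.
m_1 = -(7.741)/19 = -0.4074.
That image sits 14.259 cm in front of the second lens, so d_o2 = 14.259 cm.
Second lens: d_i2 = 1/(1/38.5 - 1/(14.259)) = -22.647 cm.
m_2 = -(-22.647)/(14.259) = 1.5882.
The system's lateral magnification is m_1 m_2 = (-0.4074)(1.5882) = -0.6471.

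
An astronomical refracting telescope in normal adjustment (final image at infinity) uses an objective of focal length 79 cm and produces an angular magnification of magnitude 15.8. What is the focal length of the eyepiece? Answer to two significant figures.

|M| = f_obj/f_eye, so f_eye = f_obj/|M| = 79/15.8 = 5.000 cm.

5.0 cm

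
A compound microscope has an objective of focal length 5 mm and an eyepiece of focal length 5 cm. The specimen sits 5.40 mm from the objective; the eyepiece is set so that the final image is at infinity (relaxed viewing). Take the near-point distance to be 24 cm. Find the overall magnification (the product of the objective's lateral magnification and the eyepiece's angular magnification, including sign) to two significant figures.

Convert to cm: f_obj = 5 mm = 0.5 cm; d_o = 5.40 mm = 0.54 cm.
Objective: 1/d_i = 1/f_obj - 1/d_o = 1/0.5 - 1/0.54 = 0.14815 cm^-1, so d_i = 6.750 cm.
m_obj = -d_i/d_o = -6.750/0.54 = -12.500.
Eyepiece angular magnification (image at infinity): M_eye = D/f_e = 24/5 = 4.800.
Overall M = m_obj x M_eye = (-12.500)(4.800) = -60.00.

-60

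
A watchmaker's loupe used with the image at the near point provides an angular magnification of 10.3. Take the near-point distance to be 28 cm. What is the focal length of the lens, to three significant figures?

For the image at the near point, M = 1 + D/f.
f = D/(M - 1) = 28/(10.3 - 1) = 3.011 cm.

3.01 cm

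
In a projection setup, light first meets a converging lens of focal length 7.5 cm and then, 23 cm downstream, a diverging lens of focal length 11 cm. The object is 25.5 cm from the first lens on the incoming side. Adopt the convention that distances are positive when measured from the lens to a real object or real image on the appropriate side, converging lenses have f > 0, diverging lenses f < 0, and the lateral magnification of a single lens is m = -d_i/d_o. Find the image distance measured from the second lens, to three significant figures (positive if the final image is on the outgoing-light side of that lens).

First lens: d_i1 = 1/(1/7.5 - 1/25.5) = 10.625 cm.
That image sits 12.375 cm in front of the second lens, so d_o2 = 12.375 cm.
Second lens: d_i2 = 1/(1/(-11) - 1/(12.375)) = -5.824 cm.

-5.82 cm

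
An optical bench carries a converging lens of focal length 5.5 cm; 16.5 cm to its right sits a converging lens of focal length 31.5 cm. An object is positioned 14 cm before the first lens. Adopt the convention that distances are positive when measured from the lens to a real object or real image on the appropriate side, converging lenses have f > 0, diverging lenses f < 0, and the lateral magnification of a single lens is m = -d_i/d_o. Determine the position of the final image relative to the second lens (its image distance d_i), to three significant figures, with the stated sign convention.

Lens 1: 1/d_i1 = 1/f_1 - 1/d_o1 = 1/5.5 - 1/14 = 0.11039 cm^-1, so d_i1 = 9.059 cm.
The intermediate image is 9.059 cm to the right of lens 1, so d_o2 = L - d_i1 = 16.5 - 9.059 = 7.441 cm.
Lens 2: 1/d_i2 = 1/f_2 - 1/d_o2 = 1/31.5 - 1/(7.441) = -0.10264 cm^-1, so d_i2 = -9.743 cm.

-9.74 cm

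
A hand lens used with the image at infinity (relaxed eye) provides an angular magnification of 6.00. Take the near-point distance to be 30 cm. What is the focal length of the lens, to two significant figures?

For the image at infinity, M = D/f.
f = D/M = 30/6.0 = 5.000 cm.

5.0 cm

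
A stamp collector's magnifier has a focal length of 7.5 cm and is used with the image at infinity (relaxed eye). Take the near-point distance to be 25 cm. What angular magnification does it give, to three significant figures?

3.33

M = D/f = 25/7.5 = 3.333.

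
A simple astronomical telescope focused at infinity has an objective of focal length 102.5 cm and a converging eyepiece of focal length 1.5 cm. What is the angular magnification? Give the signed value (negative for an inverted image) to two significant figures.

M = -f_obj/f_eye = -102.5/(1.5) = -68.333.

-68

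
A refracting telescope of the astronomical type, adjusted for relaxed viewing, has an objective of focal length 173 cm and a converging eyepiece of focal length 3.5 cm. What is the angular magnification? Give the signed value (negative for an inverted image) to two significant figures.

-49

M = -f_obj/f_eye = -173/(3.5) = -49.429.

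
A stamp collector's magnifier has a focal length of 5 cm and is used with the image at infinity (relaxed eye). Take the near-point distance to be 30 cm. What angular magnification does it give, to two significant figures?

6.0

M = D/f = 30/5 = 6.000.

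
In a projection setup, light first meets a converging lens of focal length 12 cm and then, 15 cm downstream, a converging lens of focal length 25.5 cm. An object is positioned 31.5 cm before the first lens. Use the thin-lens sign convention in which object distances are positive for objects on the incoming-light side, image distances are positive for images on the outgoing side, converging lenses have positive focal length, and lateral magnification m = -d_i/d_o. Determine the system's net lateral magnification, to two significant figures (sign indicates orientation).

-0.53

Applying the thin-lens equation to the first lens, 1/12 = 1/31.5 + 1/d_i1, which gives d_i1 = 19.385 cm.
Its lateral magnification is m_1 = -d_i1/d_o1 = -(19.385)/31.5 = -0.6154.
This image would form 19.385 cm past lens 1, i.e. 4.385 cm beyond lens 2, so it is a virtual object for lens 2: d_o2 = 15 - 19.385 = -4.385 cm.
Applying the thin-lens equation again with f_2 = 25.5 cm and d_o2 = -4.385 cm gives d_i2 = 3.741 cm.
m_2 = -(3.741)/(-4.385) = 0.8533.
The system's lateral magnification is m_1 m_2 = (-0.6154)(0.8533) = -0.5251.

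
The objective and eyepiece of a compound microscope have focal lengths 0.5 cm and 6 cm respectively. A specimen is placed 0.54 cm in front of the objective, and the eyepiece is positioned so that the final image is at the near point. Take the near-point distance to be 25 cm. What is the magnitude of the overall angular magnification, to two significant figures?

Objective: 1/d_i = 1/f_obj - 1/d_o = 1/0.5 - 1/0.54 = 0.14815 cm^-1, so d_i = 6.750 cm.
m_obj = -d_i/d_o = -6.750/0.54 = -12.500.
Eyepiece angular magnification (image at near point): M_eye = 1 + D/f_e = 1 + 25/6 = 5.167.
Overall M = m_obj x M_eye = (-12.500)(5.167) = -64.58.
|M| = 64.58.

65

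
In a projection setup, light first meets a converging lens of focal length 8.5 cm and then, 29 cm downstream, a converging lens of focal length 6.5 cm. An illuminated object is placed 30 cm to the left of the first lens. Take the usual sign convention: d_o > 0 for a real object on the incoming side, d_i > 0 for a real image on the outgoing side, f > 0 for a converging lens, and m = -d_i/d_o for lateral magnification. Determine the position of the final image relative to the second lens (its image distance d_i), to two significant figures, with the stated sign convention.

10 cm

Lens 1: 1/d_i1 = 1/f_1 - 1/d_o1 = 1/8.5 - 1/30 = 0.08431 cm^-1, so d_i1 = 11.860 cm.
Object distance for lens 2: d_o2 = 29 - 11.860 = 17.140 cm.
Lens 2: 1/d_i2 = 1/f_2 - 1/d_o2 = 1/6.5 - 1/(17.140) = 0.09550 cm^-1, so d_i2 = 10.471 cm.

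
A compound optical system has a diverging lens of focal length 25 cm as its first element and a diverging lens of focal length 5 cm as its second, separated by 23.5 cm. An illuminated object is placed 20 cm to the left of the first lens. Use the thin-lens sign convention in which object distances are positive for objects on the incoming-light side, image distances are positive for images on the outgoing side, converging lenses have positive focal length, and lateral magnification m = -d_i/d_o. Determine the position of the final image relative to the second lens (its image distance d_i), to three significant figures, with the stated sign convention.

-4.37 cm

Applying the thin-lens equation to the first lens, 1/(-25) = 1/20 + 1/d_i1, which gives d_i1 = -11.111 cm.
With d_i1 < 0 the first image is virtual and lies on the object side; the object distance for lens 2 is d_o2 = 23.5 - (-11.111) = 34.611 cm.
Applying the thin-lens equation again with f_2 = -5 cm and d_o2 = 34.611 cm gives d_i2 = -4.369 cm.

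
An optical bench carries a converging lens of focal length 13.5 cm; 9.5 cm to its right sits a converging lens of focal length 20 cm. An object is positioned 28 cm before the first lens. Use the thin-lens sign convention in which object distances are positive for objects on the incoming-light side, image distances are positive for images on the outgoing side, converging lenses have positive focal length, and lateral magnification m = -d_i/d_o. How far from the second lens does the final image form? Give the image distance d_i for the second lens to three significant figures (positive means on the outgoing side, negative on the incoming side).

Lens 1: 1/d_i1 = 1/f_1 - 1/d_o1 = 1/13.5 - 1/28 = 0.03836 cm^-1, so d_i1 = 26.069 cm.
Since 26.069 cm > 9.5 cm, the first image lies past the second lens and serves as a virtual object: d_o2 = L - d_i1 = -16.569 cm.
Lens 2: 1/d_i2 = 1/f_2 - 1/d_o2 = 1/20 - 1/(-16.569) = 0.11035 cm^-1, so d_i2 = 9.062 cm.

9.06 cm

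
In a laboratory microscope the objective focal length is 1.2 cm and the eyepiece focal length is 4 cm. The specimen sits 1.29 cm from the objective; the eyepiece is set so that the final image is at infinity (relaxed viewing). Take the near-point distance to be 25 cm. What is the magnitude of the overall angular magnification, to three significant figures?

83.3

Objective: 1/d_i = 1/f_obj - 1/d_o = 1/1.2 - 1/1.29 = 0.05814 cm^-1, so d_i = 17.200 cm.
m_obj = -d_i/d_o = -17.200/1.29 = -13.333.
Eyepiece angular magnification (image at infinity): M_eye = D/f_e = 25/4 = 6.250.
Overall M = m_obj x M_eye = (-13.333)(6.250) = -83.33.
|M| = 83.33.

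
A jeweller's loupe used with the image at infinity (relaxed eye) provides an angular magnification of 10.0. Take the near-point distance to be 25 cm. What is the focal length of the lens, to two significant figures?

For the image at infinity, M = D/f.
f = D/M = 25/10.0 = 2.500 cm.

2.5 cm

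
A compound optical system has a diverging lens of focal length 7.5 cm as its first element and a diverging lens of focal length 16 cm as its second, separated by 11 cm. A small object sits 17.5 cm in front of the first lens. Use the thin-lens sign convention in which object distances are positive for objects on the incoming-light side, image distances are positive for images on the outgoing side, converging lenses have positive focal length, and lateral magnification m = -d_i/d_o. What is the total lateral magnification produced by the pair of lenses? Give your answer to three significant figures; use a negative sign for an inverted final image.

Applying the thin-lens equation to the first lens, 1/(-7.5) = 1/17.5 + 1/d_i1, which gives d_i1 = -5.250 cm.
Its lateral magnification is m_1 = -d_i1/d_o1 = -(-5.250)/17.5 = 0.3000.
The intermediate image is virtual, 5.250 cm to the left of lens 1, so d_o2 = L - d_i1 = 11 - (-5.250) = 16.250 cm.
Applying the thin-lens equation again with f_2 = -16 cm and d_o2 = 16.250 cm gives d_i2 = -8.062 cm.
m_2 = -(-8.062)/(16.250) = 0.4961.
The system's lateral magnification is m_1 m_2 = (0.3000)(0.4961) = 0.1488.

0.149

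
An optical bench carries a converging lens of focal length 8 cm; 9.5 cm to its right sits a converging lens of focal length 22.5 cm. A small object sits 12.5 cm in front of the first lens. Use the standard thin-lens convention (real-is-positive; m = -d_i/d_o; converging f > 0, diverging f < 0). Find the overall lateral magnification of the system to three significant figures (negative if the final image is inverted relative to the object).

-1.14

First lens: d_i1 = 1/(1/8 - 1/12.5) = 22.222 cm.
m_1 = -(22.222)/12.5 = -1.7778.
Since 22.222 cm > 9.5 cm, the first image lies past the second lens and serves as a virtual object: d_o2 = L - d_i1 = -12.722 cm.
Second lens: d_i2 = 1/(1/22.5 - 1/(-12.722)) = 8.127 cm.
m_2 = -(8.127)/(-12.722) = 0.6388.
Overall magnification: m = m_1 m_2 = -1.1356.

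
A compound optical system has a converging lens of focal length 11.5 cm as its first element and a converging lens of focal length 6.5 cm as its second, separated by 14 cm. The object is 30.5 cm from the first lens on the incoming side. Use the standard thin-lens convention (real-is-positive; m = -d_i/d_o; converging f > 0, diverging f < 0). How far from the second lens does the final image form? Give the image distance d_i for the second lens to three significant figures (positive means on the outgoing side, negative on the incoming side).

2.65 cm

Lens 1: 1/d_i1 = 1/f_1 - 1/d_o1 = 1/11.5 - 1/30.5 = 0.05417 cm^-1, so d_i1 = 18.461 cm.
Since 18.461 cm > 14 cm, the first image lies past the second lens and serves as a virtual object: d_o2 = L - d_i1 = -4.461 cm.
Lens 2: 1/d_i2 = 1/f_2 - 1/d_o2 = 1/6.5 - 1/(-4.461) = 0.37803 cm^-1, so d_i2 = 2.645 cm.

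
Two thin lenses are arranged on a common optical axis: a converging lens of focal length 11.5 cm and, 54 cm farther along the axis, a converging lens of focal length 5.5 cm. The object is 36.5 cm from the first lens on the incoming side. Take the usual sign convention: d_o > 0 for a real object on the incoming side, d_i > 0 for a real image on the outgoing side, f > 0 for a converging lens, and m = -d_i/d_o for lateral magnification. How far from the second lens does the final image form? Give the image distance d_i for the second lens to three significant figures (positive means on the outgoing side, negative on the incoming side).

First lens: d_i1 = 1/(1/11.5 - 1/36.5) = 16.790 cm.
Object distance for lens 2: d_o2 = 54 - 16.790 = 37.210 cm.
Second lens: d_i2 = 1/(1/5.5 - 1/(37.210)) = 6.454 cm.

6.45 cm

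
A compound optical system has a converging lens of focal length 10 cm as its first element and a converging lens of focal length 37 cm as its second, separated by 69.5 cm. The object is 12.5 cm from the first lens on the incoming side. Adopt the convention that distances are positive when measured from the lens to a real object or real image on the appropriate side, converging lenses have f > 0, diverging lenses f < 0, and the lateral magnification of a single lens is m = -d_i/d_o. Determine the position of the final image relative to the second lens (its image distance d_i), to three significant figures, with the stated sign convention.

-41.2 cm

Lens 1: 1/d_i1 = 1/f_1 - 1/d_o1 = 1/10 - 1/12.5 = 0.02000 cm^-1, so d_i1 = 50.000 cm.
That image sits 19.500 cm in front of the second lens, so d_o2 = 19.500 cm.
Lens 2: 1/d_i2 = 1/f_2 - 1/d_o2 = 1/37 - 1/(19.500) = -0.02426 cm^-1, so d_i2 = -41.229 cm.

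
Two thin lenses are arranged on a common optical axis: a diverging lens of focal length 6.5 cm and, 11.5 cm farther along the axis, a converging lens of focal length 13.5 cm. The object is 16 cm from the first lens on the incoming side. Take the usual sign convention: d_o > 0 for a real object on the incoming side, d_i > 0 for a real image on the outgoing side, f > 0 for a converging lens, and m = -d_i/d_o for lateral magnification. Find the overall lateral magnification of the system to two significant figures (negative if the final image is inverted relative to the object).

-1.5

Lens 1: 1/d_i1 = 1/f_1 - 1/d_o1 = 1/(-6.5) - 1/16 = -0.21635 cm^-1, so d_i1 = -4.622 cm.
m_1 = -(-4.622)/16 = 0.2889.
The intermediate image is virtual, 4.622 cm to the left of lens 1, so d_o2 = L - d_i1 = 11.5 - (-4.622) = 16.122 cm.
Lens 2: 1/d_i2 = 1/f_2 - 1/d_o2 = 1/13.5 - 1/(16.122) = 0.01205 cm^-1, so d_i2 = 83.002 cm.
m_2 = -(83.002)/(16.122) = -5.1483.
Overall magnification: m = m_1 m_2 = -1.4873.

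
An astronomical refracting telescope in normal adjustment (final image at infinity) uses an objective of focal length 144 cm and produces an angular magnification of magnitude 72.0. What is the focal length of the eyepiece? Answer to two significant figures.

2.0 cm

|M| = f_obj/f_eye, so f_eye = f_obj/|M| = 144/72.0 = 2.000 cm.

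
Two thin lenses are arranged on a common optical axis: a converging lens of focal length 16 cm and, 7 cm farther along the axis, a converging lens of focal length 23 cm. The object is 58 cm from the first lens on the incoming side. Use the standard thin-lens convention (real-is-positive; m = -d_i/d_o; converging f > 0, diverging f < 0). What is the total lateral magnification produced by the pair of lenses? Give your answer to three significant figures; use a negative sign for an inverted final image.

-0.230

Applying the thin-lens equation to the first lens, 1/16 = 1/58 + 1/d_i1, which gives d_i1 = 22.095 cm.
Its lateral magnification is m_1 = -d_i1/d_o1 = -(22.095)/58 = -0.3810.
This image would form 22.095 cm past lens 1, i.e. 15.095 cm beyond lens 2, so it is a virtual object for lens 2: d_o2 = 7 - 22.095 = -15.095 cm.
Applying the thin-lens equation again with f_2 = 23 cm and d_o2 = -15.095 cm gives d_i2 = 9.114 cm.
m_2 = -(9.114)/(-15.095) = 0.6038.
Overall magnification: m = m_1 m_2 = -0.2300.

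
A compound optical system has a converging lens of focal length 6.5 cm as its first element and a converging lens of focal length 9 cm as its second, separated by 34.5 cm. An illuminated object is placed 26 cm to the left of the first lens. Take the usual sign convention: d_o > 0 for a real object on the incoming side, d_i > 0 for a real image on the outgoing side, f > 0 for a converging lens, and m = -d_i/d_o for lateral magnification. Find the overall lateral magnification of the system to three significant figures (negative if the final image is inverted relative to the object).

First lens: d_i1 = 1/(1/6.5 - 1/26) = 8.667 cm.
m_1 = -(8.667)/26 = -0.3333.
That image sits 25.833 cm in front of the second lens, so d_o2 = 25.833 cm.
Second lens: d_i2 = 1/(1/9 - 1/(25.833)) = 13.812 cm.
m_2 = -(13.812)/(25.833) = -0.5347.
Overall magnification: m = m_1 m_2 = 0.1782.

0.178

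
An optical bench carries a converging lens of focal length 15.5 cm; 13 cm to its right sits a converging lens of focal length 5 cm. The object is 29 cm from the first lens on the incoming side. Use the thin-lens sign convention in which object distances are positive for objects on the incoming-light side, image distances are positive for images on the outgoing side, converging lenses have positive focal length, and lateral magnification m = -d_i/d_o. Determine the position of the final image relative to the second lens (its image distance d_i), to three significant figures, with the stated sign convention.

4.01 cm

Lens 1: 1/d_i1 = 1/f_1 - 1/d_o1 = 1/15.5 - 1/29 = 0.03003 cm^-1, so d_i1 = 33.296 cm.
Since 33.296 cm > 13 cm, the first image lies past the second lens and serves as a virtual object: d_o2 = L - d_i1 = -20.296 cm.
Lens 2: 1/d_i2 = 1/f_2 - 1/d_o2 = 1/5 - 1/(-20.296) = 0.24927 cm^-1, so d_i2 = 4.012 cm.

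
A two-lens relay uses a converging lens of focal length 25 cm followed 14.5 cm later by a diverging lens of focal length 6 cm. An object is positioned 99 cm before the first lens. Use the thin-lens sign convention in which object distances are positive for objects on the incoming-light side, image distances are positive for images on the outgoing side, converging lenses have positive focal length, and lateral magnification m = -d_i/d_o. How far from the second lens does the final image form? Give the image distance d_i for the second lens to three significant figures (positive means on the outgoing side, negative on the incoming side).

First lens: d_i1 = 1/(1/25 - 1/99) = 33.446 cm.
Since 33.446 cm > 14.5 cm, the first image lies past the second lens and serves as a virtual object: d_o2 = L - d_i1 = -18.946 cm.
Second lens: d_i2 = 1/(1/(-6) - 1/(-18.946)) = -8.781 cm.

-8.78 cm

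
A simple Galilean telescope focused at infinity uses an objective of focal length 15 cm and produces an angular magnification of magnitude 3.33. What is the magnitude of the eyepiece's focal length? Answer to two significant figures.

4.5 cm

|M| = f_obj/|f_eye|, so |f_eye| = f_obj/|M| = 15/3.33 = 4.505 cm.
(The eyepiece is diverging, so its signed focal length is -4.505 cm.)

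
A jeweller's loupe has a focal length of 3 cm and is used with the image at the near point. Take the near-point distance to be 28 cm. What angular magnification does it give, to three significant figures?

M = 1 + D/f = 1 + 28/3 = 10.333.

10.3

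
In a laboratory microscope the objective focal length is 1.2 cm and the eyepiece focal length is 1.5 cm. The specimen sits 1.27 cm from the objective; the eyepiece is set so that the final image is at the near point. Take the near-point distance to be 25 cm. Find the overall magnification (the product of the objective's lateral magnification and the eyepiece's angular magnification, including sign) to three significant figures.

-303

Objective: 1/d_i = 1/f_obj - 1/d_o = 1/1.2 - 1/1.27 = 0.04593 cm^-1, so d_i = 21.771 cm.
m_obj = -d_i/d_o = -21.771/1.27 = -17.143.
Eyepiece angular magnification (image at near point): M_eye = 1 + D/f_e = 1 + 25/1.5 = 17.667.
Overall M = m_obj x M_eye = (-17.143)(17.667) = -302.86.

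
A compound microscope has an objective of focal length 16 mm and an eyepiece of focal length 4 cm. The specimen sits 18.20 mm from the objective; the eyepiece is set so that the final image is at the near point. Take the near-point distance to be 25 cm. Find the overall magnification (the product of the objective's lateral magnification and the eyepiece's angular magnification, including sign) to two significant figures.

Convert to cm: f_obj = 16 mm = 1.6 cm; d_o = 18.20 mm = 1.82 cm.
Objective: 1/d_i = 1/f_obj - 1/d_o = 1/1.6 - 1/1.82 = 0.07555 cm^-1, so d_i = 13.236 cm.
m_obj = -d_i/d_o = -13.236/1.82 = -7.273.
Eyepiece angular magnification (image at near point): M_eye = 1 + D/f_e = 1 + 25/4 = 7.250.
Overall M = m_obj x M_eye = (-7.273)(7.250) = -52.73.

-53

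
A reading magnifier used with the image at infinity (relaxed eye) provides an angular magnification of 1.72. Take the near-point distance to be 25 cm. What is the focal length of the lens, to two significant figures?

15 cm

For the image at infinity, M = D/f.
f = D/M = 25/1.72 = 14.535 cm.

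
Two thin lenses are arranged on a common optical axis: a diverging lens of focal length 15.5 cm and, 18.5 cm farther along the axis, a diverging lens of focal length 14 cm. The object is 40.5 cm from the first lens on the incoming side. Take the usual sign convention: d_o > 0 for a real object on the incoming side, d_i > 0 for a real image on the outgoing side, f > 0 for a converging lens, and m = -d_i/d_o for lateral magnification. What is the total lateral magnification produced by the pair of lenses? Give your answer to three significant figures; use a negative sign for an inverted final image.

Lens 1: 1/d_i1 = 1/f_1 - 1/d_o1 = 1/(-15.5) - 1/40.5 = -0.08921 cm^-1, so d_i1 = -11.210 cm.
m_1 = -(-11.210)/40.5 = 0.2768.
The intermediate image is virtual, 11.210 cm to the left of lens 1, so d_o2 = L - d_i1 = 18.5 - (-11.210) = 29.710 cm.
Lens 2: 1/d_i2 = 1/f_2 - 1/d_o2 = 1/(-14) - 1/(29.710) = -0.10509 cm^-1, so d_i2 = -9.516 cm.
m_2 = -(-9.516)/(29.710) = 0.3203.
The system's lateral magnification is m_1 m_2 = (0.2768)(0.3203) = 0.0887.

0.0887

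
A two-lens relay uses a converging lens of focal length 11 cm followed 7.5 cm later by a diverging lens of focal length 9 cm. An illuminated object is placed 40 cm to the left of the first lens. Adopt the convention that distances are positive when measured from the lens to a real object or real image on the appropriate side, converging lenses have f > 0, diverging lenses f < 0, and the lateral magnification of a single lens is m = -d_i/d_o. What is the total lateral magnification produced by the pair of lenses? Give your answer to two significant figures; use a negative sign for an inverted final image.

Lens 1: 1/d_i1 = 1/f_1 - 1/d_o1 = 1/11 - 1/40 = 0.06591 cm^-1, so d_i1 = 15.172 cm.
m_1 = -(15.172)/40 = -0.3793.
This image would form 15.172 cm past lens 1, i.e. 7.672 cm beyond lens 2, so it is a virtual object for lens 2: d_o2 = 7.5 - 15.172 = -7.672 cm.
Lens 2: 1/d_i2 = 1/f_2 - 1/d_o2 = 1/(-9) - 1/(-7.672) = 0.01923 cm^-1, so d_i2 = 52.013 cm.
m_2 = -(52.013)/(-7.672) = 6.7792.
The system's lateral magnification is m_1 m_2 = (-0.3793)(6.7792) = -2.5714.

-2.6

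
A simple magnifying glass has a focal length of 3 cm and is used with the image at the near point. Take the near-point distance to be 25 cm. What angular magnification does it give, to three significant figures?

9.33

M = 1 + D/f = 1 + 25/3 = 9.333.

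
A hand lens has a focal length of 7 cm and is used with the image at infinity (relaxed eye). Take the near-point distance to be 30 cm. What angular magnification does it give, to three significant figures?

M = D/f = 30/7 = 4.286.

4.29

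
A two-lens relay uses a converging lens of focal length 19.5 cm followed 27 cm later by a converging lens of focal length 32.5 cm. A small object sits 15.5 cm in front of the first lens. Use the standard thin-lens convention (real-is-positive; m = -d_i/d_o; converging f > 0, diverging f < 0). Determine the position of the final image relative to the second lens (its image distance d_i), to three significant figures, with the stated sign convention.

Applying the thin-lens equation to the first lens, 1/19.5 = 1/15.5 + 1/d_i1, which gives d_i1 = -75.562 cm.
With d_i1 < 0 the first image is virtual and lies on the object side; the object distance for lens 2 is d_o2 = 27 - (-75.562) = 102.562 cm.
Applying the thin-lens equation again with f_2 = 32.5 cm and d_o2 = 102.562 cm gives d_i2 = 47.576 cm.

47.6 cm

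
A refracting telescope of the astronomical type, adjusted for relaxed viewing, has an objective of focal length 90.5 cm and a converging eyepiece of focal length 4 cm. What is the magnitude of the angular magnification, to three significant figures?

|M| = f_obj/|f_eye| = 90.5/4 = 22.625.

22.6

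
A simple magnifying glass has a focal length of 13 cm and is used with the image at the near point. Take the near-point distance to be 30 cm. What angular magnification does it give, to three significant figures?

M = 1 + D/f = 1 + 30/13 = 3.308.

3.31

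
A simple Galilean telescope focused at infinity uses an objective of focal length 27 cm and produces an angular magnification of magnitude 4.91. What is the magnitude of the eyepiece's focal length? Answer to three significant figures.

5.50 cm

|M| = f_obj/|f_eye|, so |f_eye| = f_obj/|M| = 27/4.91 = 5.499 cm.
(The eyepiece is diverging, so its signed focal length is -5.499 cm.)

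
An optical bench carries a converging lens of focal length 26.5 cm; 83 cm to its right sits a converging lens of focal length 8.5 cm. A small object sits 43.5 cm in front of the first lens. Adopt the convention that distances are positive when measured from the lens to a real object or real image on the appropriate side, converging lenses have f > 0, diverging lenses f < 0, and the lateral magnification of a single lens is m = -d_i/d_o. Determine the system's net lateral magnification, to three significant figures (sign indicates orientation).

1.98

First lens: d_i1 = 1/(1/26.5 - 1/43.5) = 67.809 cm.
m_1 = -(67.809)/43.5 = -1.5588.
That image sits 15.191 cm in front of the second lens, so d_o2 = 15.191 cm.
Second lens: d_i2 = 1/(1/8.5 - 1/(15.191)) = 19.298 cm.
m_2 = -(19.298)/(15.191) = -1.2703.
Total m = m_1 x m_2 = (-1.5588)(-1.2703) = 1.9802.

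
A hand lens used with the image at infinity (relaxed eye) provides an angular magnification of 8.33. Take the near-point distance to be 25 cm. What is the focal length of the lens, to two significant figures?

3.0 cm

For the image at infinity, M = D/f.
f = D/M = 25/8.33 = 3.001 cm.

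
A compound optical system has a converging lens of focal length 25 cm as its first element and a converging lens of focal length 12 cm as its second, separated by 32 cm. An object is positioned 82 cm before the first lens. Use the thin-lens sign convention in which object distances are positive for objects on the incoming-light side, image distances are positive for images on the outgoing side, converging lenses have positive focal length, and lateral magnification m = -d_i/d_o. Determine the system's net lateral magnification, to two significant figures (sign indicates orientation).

First lens: d_i1 = 1/(1/25 - 1/82) = 35.965 cm.
m_1 = -(35.965)/82 = -0.4386.
This image would form 35.965 cm past lens 1, i.e. 3.965 cm beyond lens 2, so it is a virtual object for lens 2: d_o2 = 32 - 35.965 = -3.965 cm.
Second lens: d_i2 = 1/(1/12 - 1/(-3.965)) = 2.980 cm.
m_2 = -(2.980)/(-3.965) = 0.7516.
The system's lateral magnification is m_1 m_2 = (-0.4386)(0.7516) = -0.3297.

-0.33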